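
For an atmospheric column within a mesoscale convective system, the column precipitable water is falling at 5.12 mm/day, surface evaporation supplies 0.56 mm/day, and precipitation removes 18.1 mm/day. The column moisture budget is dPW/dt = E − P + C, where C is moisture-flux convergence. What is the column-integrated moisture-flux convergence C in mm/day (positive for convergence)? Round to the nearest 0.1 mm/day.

dPW/dt = -5.12 mm/day.
C = dPW/dt − E + P = (-5.12) − 0.56 + 18.1 = 12.4 mm/day.

C ≈ 12.4 mm/day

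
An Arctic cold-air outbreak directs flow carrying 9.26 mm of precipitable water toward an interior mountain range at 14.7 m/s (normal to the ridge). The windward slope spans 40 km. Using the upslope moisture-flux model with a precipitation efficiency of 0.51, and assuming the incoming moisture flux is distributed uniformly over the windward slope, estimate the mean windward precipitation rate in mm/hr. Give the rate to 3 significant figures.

Incoming column moisture flux per unit ridge length: F = V × PW = 14.7 × 9.26 = 136.122 mm·m/s.
Spread over the 40 km slope with efficiency ε = 0.51: R = ε·F/W = 0.51 × 136.122 / 40000 m = 1.736e-03 mm/s.
R = 1.736e-03 × 3600 = 6.25 mm/hr.

R ≈ 6.25 mm/hr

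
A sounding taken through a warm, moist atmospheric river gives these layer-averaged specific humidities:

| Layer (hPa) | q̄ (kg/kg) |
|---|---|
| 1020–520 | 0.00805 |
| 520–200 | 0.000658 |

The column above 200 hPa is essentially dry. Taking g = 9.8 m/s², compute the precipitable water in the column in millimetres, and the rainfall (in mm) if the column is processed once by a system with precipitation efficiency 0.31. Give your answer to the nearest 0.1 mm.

PW ≈ 43.2 mm; rainfall ≈ 13.4 mm

Precipitable water is the column-integrated vapour mass per unit area: PW = (1/g) Σ q̄ Δp, with q in kg/kg and Δp in Pa (1 kg/m² of water = 1 mm).
Layer 1020–520 hPa: Δp = 500 hPa = 50000 Pa, q̄ = 0.00805 kg/kg → 0.00805 × 50000 / 9.8 = 41.07 mm
Layer 520–200 hPa: Δp = 320 hPa = 32000 Pa, q̄ = 0.000658 kg/kg → 0.000658 × 32000 / 9.8 = 2.15 mm
PW = 41.07 + 2.15 = 43.22 ≈ 43.2 mm.
Rainfall = ε × PW = 0.31 × 43.2 = 13.4 mm.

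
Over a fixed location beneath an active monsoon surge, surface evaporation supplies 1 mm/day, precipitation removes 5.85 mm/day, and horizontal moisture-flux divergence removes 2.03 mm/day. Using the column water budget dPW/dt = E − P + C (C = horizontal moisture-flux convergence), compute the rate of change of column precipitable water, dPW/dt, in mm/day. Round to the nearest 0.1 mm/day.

dPW/dt ≈ -6.9 mm/day

dPW/dt = E − P + C = 1 − 5.85 + (-2.03) = -6.9 mm/day.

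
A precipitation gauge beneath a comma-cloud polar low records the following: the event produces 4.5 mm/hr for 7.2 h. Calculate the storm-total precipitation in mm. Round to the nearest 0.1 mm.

Total = Σ Rᵢ Δtᵢ = 4.5 × 7.2
      = 32.4 = 32.4 mm.

total ≈ 32.4 mm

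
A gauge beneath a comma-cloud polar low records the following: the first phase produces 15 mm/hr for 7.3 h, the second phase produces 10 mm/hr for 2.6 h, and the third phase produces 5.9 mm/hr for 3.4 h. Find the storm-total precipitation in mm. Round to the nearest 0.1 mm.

Total = Σ Rᵢ Δtᵢ = 15 × 7.3 + 10 × 2.6 + 5.9 × 3.4
      = 109.5 + 26 + 20.06 = 155.6 mm.

total ≈ 155.6 mm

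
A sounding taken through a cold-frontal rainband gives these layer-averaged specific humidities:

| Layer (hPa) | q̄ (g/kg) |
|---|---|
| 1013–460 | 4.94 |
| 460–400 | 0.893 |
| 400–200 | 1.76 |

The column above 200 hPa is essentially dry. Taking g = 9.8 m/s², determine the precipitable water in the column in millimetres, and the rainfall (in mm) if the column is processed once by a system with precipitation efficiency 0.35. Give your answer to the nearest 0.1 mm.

Precipitable water is the column-integrated vapour mass per unit area: PW = (1/g) Σ q̄ Δp, with q in kg/kg and Δp in Pa (1 kg/m² of water = 1 mm).
Layer 1013–460 hPa: Δp = 553 hPa = 55300 Pa, q̄ = 0.00494 kg/kg → 0.00494 × 55300 / 9.8 = 27.88 mm
Layer 460–400 hPa: Δp = 60 hPa = 6000 Pa, q̄ = 0.000893 kg/kg → 0.000893 × 6000 / 9.8 = 0.55 mm
Layer 400–200 hPa: Δp = 200 hPa = 20000 Pa, q̄ = 0.00176 kg/kg → 0.00176 × 20000 / 9.8 = 3.59 mm
PW = 27.88 + 0.55 + 3.59 = 32.02 ≈ 32.0 mm.
Rainfall = ε × PW = 0.35 × 32.0 = 11.2 mm.

PW ≈ 32.0 mm; rainfall ≈ 11.2 mm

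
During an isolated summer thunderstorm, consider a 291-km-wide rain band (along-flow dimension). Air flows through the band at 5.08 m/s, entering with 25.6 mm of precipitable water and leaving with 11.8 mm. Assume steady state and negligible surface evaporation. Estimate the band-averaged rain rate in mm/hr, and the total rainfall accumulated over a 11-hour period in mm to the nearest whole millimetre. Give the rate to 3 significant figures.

R ≈ 0.867 mm/hr; total ≈ 10 mm

Column moisture flux per unit crosswind length is F = V × PW.
Inflow: F_in = 5.08 × 25.6 = 130.048 mm·m/s
Outflow: F_out = 5.08 × 11.8 = 59.944 mm·m/s
Steady-state rate R = (F_in − F_out)/L = (130.048 − 59.944) / 291000 m = 2.409e-04 mm/s.
R = 2.409e-04 × 3600 = 0.867 mm/hr.
Over 11 h: total = 0.867 × 11 = 9.537 ≈ 10 mm.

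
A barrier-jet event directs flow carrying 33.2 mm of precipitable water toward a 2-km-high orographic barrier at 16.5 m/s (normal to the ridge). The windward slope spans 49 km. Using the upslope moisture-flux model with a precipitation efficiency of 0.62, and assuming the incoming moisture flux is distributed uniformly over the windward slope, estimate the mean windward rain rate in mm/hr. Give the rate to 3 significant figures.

Incoming column moisture flux per unit ridge length: F = V × PW = 16.5 × 33.2 = 547.8 mm·m/s.
Spread over the 49 km slope with efficiency ε = 0.62: R = ε·F/W = 0.62 × 547.8 / 49000 m = 6.931e-03 mm/s.
R = 6.931e-03 × 3600 = 25.0 mm/hr.

R ≈ 25.0 mm/hr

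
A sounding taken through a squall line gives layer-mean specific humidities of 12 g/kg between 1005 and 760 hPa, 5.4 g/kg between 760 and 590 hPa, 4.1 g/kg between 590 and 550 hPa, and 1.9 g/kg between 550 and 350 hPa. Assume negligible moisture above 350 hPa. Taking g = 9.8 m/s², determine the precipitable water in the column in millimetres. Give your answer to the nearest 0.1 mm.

Precipitable water is the column-integrated vapour mass per unit area: PW = (1/g) Σ q̄ Δp, with q in kg/kg and Δp in Pa (1 kg/m² of water = 1 mm).
Layer 1005–760 hPa: Δp = 245 hPa = 24500 Pa, q̄ = 0.012 kg/kg → 0.012 × 24500 / 9.8 = 30.00 mm
Layer 760–590 hPa: Δp = 170 hPa = 17000 Pa, q̄ = 0.0054 kg/kg → 0.0054 × 17000 / 9.8 = 9.37 mm
Layer 590–550 hPa: Δp = 40 hPa = 4000 Pa, q̄ = 0.0041 kg/kg → 0.0041 × 4000 / 9.8 = 1.67 mm
Layer 550–350 hPa: Δp = 200 hPa = 20000 Pa, q̄ = 0.0019 kg/kg → 0.0019 × 20000 / 9.8 = 3.88 mm
PW = 30.00 + 9.37 + 1.67 + 3.88 = 44.92 ≈ 44.9 mm.

PW ≈ 44.9 mm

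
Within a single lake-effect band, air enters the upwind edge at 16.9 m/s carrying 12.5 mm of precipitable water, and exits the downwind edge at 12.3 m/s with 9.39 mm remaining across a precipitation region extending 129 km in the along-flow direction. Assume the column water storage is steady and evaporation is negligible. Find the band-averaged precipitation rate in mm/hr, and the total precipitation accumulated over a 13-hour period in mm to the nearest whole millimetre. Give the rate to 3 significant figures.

Column moisture flux per unit crosswind length is F = V × PW.
Inflow: F_in = 16.9 × 12.5 = 211.25 mm·m/s
Outflow: F_out = 12.3 × 9.39 = 115.497 mm·m/s
Steady-state rate R = (F_in − F_out)/L = (211.25 − 115.497) / 129000 m = 7.423e-04 mm/s.
R = 7.423e-04 × 3600 = 2.67 mm/hr.
Over 13 h: total = 2.67 × 13 = 34.71 ≈ 35 mm.

R ≈ 2.67 mm/hr; total ≈ 35 mm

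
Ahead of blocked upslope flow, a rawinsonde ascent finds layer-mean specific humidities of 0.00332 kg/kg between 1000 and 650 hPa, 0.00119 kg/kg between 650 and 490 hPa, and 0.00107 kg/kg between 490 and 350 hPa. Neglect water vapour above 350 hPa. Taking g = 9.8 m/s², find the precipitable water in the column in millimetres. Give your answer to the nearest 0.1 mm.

Precipitable water is the column-integrated vapour mass per unit area: PW = (1/g) Σ q̄ Δp, with q in kg/kg and Δp in Pa (1 kg/m² of water = 1 mm).
Layer 1000–650 hPa: Δp = 350 hPa = 35000 Pa, q̄ = 0.00332 kg/kg → 0.00332 × 35000 / 9.8 = 11.86 mm
Layer 650–490 hPa: Δp = 160 hPa = 16000 Pa, q̄ = 0.00119 kg/kg → 0.00119 × 16000 / 9.8 = 1.94 mm
Layer 490–350 hPa: Δp = 140 hPa = 14000 Pa, q̄ = 0.00107 kg/kg → 0.00107 × 14000 / 9.8 = 1.53 mm
PW = 11.86 + 1.94 + 1.53 = 15.33 ≈ 15.3 mm.

PW ≈ 15.3 mm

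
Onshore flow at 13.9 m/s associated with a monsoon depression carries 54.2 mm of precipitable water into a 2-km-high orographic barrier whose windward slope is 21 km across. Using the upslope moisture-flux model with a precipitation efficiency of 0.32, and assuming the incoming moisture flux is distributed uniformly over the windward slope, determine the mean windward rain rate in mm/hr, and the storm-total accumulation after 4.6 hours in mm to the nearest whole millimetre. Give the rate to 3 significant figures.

Incoming column moisture flux per unit ridge length: F = V × PW = 13.9 × 54.2 = 753.38 mm·m/s.
Spread over the 21 km slope with efficiency ε = 0.32: R = ε·F/W = 0.32 × 753.38 / 21000 m = 1.148e-02 mm/s.
R = 1.148e-02 × 3600 = 41.3 mm/hr.
Over 4.6 h: total = 41.3 × 4.6 = 189.98 ≈ 190 mm.

R ≈ 41.3 mm/hr; total ≈ 190 mm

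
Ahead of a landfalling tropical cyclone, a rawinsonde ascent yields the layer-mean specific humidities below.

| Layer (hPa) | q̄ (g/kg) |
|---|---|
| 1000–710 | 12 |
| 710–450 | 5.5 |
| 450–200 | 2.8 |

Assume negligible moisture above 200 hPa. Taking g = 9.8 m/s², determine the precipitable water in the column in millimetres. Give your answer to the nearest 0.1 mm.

PW ≈ 57.2 mm

Precipitable water is the column-integrated vapour mass per unit area: PW = (1/g) Σ q̄ Δp, with q in kg/kg and Δp in Pa (1 kg/m² of water = 1 mm).
Layer 1000–710 hPa: Δp = 290 hPa = 29000 Pa, q̄ = 0.012 kg/kg → 0.012 × 29000 / 9.8 = 35.51 mm
Layer 710–450 hPa: Δp = 260 hPa = 26000 Pa, q̄ = 0.0055 kg/kg → 0.0055 × 26000 / 9.8 = 14.59 mm
Layer 450–200 hPa: Δp = 250 hPa = 25000 Pa, q̄ = 0.0028 kg/kg → 0.0028 × 25000 / 9.8 = 7.14 mm
PW = 35.51 + 14.59 + 7.14 = 57.24 ≈ 57.2 mm.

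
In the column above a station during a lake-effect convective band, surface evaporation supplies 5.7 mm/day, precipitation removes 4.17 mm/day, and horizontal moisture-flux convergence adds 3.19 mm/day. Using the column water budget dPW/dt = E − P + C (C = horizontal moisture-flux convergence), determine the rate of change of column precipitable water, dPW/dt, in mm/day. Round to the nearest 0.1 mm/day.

dPW/dt ≈ 4.7 mm/day

dPW/dt = E − P + C = 5.7 − 4.17 + (3.19) = 4.7 mm/day.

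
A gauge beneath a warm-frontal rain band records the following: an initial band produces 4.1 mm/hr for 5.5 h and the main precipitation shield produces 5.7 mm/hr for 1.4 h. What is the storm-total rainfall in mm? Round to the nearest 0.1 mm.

total ≈ 30.5 mm

Total = Σ Rᵢ Δtᵢ = 4.1 × 5.5 + 5.7 × 1.4
      = 22.55 + 7.98 = 30.5 mm.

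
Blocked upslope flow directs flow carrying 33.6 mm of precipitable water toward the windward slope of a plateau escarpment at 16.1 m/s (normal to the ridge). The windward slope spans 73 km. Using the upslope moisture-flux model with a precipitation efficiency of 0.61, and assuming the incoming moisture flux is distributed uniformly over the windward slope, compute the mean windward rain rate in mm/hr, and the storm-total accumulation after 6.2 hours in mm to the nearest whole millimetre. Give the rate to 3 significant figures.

R ≈ 16.3 mm/hr; total ≈ 101 mm

Incoming column moisture flux per unit ridge length: F = V × PW = 16.1 × 33.6 = 540.96 mm·m/s.
Spread over the 73 km slope with efficiency ε = 0.61: R = ε·F/W = 0.61 × 540.96 / 73000 m = 4.520e-03 mm/s.
R = 4.520e-03 × 3600 = 16.3 mm/hr.
Over 6.2 h: total = 16.3 × 6.2 = 101.06 ≈ 101 mm.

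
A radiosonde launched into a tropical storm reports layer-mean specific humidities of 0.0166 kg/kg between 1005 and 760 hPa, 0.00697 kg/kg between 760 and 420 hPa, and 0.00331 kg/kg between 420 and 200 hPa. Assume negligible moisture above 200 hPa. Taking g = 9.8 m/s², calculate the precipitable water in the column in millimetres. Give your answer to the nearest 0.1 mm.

PW ≈ 73.1 mm

Precipitable water is the column-integrated vapour mass per unit area: PW = (1/g) Σ q̄ Δp, with q in kg/kg and Δp in Pa (1 kg/m² of water = 1 mm).
Layer 1005–760 hPa: Δp = 245 hPa = 24500 Pa, q̄ = 0.0166 kg/kg → 0.0166 × 24500 / 9.8 = 41.50 mm
Layer 760–420 hPa: Δp = 340 hPa = 34000 Pa, q̄ = 0.00697 kg/kg → 0.00697 × 34000 / 9.8 = 24.18 mm
Layer 420–200 hPa: Δp = 220 hPa = 22000 Pa, q̄ = 0.00331 kg/kg → 0.00331 × 22000 / 9.8 = 7.43 mm
PW = 41.50 + 24.18 + 7.43 = 73.11 ≈ 73.1 mm.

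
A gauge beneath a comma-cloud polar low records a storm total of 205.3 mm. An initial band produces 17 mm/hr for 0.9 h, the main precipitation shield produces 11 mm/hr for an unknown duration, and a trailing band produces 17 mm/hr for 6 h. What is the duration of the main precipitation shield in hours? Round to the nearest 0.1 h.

duration ≈ 8.0 h

Known phases: 17 × 0.9 + 17 × 6 = 15.3 + 102 = 117.3 mm.
Remaining depth = 205.3 − 117.3 = 88 mm.
Duration = 88 / 11 = 8.0 h.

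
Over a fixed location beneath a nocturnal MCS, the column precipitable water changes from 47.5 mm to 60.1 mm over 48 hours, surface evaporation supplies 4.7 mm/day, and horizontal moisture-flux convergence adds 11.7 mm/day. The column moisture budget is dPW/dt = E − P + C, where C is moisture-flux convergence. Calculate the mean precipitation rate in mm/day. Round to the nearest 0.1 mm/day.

dPW/dt = (60.1 − 47.5) mm / (48/24 day) = +6.300 mm/day.
P = E + C − dPW/dt = 4.7 + (11.7) − (+6.300) = 10.1 mm/day.

P ≈ 10.1 mm/day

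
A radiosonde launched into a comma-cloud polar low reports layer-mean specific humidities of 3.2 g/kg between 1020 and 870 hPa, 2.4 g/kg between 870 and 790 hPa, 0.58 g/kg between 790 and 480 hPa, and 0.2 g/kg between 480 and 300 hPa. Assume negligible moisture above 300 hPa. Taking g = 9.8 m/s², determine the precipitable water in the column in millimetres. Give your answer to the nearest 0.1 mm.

PW ≈ 9.1 mm

Precipitable water is the column-integrated vapour mass per unit area: PW = (1/g) Σ q̄ Δp, with q in kg/kg and Δp in Pa (1 kg/m² of water = 1 mm).
Layer 1020–870 hPa: Δp = 150 hPa = 15000 Pa, q̄ = 0.0032 kg/kg → 0.0032 × 15000 / 9.8 = 4.90 mm
Layer 870–790 hPa: Δp = 80 hPa = 8000 Pa, q̄ = 0.0024 kg/kg → 0.0024 × 8000 / 9.8 = 1.96 mm
Layer 790–480 hPa: Δp = 310 hPa = 31000 Pa, q̄ = 0.00058 kg/kg → 0.00058 × 31000 / 9.8 = 1.83 mm
Layer 480–300 hPa: Δp = 180 hPa = 18000 Pa, q̄ = 0.0002 kg/kg → 0.0002 × 18000 / 9.8 = 0.37 mm
PW = 4.90 + 1.96 + 1.83 + 0.37 = 9.06 ≈ 9.1 mm.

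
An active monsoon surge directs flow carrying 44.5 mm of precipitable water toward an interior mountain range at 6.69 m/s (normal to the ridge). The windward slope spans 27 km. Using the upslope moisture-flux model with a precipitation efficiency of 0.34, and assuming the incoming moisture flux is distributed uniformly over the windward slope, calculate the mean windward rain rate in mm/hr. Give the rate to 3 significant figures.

R ≈ 13.5 mm/hr

Incoming column moisture flux per unit ridge length: F = V × PW = 6.69 × 44.5 = 297.705 mm·m/s.
Spread over the 27 km slope with efficiency ε = 0.34: R = ε·F/W = 0.34 × 297.705 / 27000 m = 3.749e-03 mm/s.
R = 3.749e-03 × 3600 = 13.5 mm/hr.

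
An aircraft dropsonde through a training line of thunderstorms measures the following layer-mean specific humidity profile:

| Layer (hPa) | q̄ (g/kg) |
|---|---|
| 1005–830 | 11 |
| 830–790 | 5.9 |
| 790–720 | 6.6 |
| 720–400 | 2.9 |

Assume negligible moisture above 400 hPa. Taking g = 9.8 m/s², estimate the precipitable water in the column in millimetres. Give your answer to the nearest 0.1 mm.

Precipitable water is the column-integrated vapour mass per unit area: PW = (1/g) Σ q̄ Δp, with q in kg/kg and Δp in Pa (1 kg/m² of water = 1 mm).
Layer 1005–830 hPa: Δp = 175 hPa = 17500 Pa, q̄ = 0.011 kg/kg → 0.011 × 17500 / 9.8 = 19.64 mm
Layer 830–790 hPa: Δp = 40 hPa = 4000 Pa, q̄ = 0.0059 kg/kg → 0.0059 × 4000 / 9.8 = 2.41 mm
Layer 790–720 hPa: Δp = 70 hPa = 7000 Pa, q̄ = 0.0066 kg/kg → 0.0066 × 7000 / 9.8 = 4.71 mm
Layer 720–400 hPa: Δp = 320 hPa = 32000 Pa, q̄ = 0.0029 kg/kg → 0.0029 × 32000 / 9.8 = 9.47 mm
PW = 19.64 + 2.41 + 4.71 + 9.47 = 36.23 ≈ 36.2 mm.

PW ≈ 36.2 mm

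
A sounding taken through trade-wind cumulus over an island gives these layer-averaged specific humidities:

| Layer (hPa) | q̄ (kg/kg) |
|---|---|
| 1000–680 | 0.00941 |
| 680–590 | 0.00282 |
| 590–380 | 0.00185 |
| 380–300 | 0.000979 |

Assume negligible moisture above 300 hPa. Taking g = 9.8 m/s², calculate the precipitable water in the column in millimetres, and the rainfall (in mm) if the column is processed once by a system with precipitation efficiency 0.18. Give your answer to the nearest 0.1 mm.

PW ≈ 38.1 mm; rainfall ≈ 6.9 mm

Precipitable water is the column-integrated vapour mass per unit area: PW = (1/g) Σ q̄ Δp, with q in kg/kg and Δp in Pa (1 kg/m² of water = 1 mm).
Layer 1000–680 hPa: Δp = 320 hPa = 32000 Pa, q̄ = 0.00941 kg/kg → 0.00941 × 32000 / 9.8 = 30.73 mm
Layer 680–590 hPa: Δp = 90 hPa = 9000 Pa, q̄ = 0.00282 kg/kg → 0.00282 × 9000 / 9.8 = 2.59 mm
Layer 590–380 hPa: Δp = 210 hPa = 21000 Pa, q̄ = 0.00185 kg/kg → 0.00185 × 21000 / 9.8 = 3.96 mm
Layer 380–300 hPa: Δp = 80 hPa = 8000 Pa, q̄ = 0.000979 kg/kg → 0.000979 × 8000 / 9.8 = 0.80 mm
PW = 30.73 + 2.59 + 3.96 + 0.80 = 38.08 ≈ 38.1 mm.
Rainfall = ε × PW = 0.18 × 38.1 = 6.9 mm.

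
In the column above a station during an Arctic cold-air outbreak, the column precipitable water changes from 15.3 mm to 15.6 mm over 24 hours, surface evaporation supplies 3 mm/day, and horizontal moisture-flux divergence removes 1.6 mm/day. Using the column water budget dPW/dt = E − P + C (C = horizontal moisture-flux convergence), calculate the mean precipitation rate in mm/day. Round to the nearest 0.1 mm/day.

P ≈ 1.1 mm/day

dPW/dt = (15.6 − 15.3) mm / (24/24 day) = +0.300 mm/day.
P = E + C − dPW/dt = 3 + (-1.6) − (+0.300) = 1.1 mm/day.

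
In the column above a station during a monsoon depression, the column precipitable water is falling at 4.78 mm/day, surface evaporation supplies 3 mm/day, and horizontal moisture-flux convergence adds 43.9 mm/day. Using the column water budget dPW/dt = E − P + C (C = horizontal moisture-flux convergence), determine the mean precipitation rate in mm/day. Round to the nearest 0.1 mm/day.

dPW/dt = -4.78 mm/day.
P = E + C − dPW/dt = 3 + (43.9) − (-4.78) = 51.7 mm/day.

P ≈ 51.7 mm/day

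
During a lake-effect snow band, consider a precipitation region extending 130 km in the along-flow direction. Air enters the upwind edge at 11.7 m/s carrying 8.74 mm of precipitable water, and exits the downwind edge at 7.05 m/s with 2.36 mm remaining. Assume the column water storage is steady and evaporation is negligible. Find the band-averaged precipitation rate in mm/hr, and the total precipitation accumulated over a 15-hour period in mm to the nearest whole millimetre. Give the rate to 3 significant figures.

Column moisture flux per unit crosswind length is F = V × PW.
Inflow: F_in = 11.7 × 8.74 = 102.258 mm·m/s
Outflow: F_out = 7.05 × 2.36 = 16.638 mm·m/s
Steady-state rate R = (F_in − F_out)/L = (102.258 − 16.638) / 130000 m = 6.586e-04 mm/s.
R = 6.586e-04 × 3600 = 2.37 mm/hr.
Over 15 h: total = 2.37 × 15 = 35.55 ≈ 36 mm.

R ≈ 2.37 mm/hr; total ≈ 36 mm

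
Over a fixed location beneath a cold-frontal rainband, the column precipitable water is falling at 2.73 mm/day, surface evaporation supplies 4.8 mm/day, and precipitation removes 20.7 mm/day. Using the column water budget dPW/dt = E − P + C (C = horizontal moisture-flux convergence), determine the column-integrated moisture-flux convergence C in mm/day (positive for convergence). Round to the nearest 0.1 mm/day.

dPW/dt = -2.73 mm/day.
C = dPW/dt − E + P = (-2.73) − 4.8 + 20.7 = 13.2 mm/day.

C ≈ 13.2 mm/day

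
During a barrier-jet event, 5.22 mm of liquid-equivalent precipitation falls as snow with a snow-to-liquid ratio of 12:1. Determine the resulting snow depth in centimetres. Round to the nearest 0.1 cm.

snow depth ≈ 6.3 cm

Snow depth = liquid × ratio = 5.22 mm × 12 = 62.64 mm = 6.3 cm.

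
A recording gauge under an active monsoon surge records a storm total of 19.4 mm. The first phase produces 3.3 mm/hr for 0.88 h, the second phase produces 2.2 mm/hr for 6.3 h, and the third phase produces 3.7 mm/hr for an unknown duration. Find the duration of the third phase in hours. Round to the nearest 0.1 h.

duration ≈ 0.7 h

Known phases: 3.3 × 0.88 + 2.2 × 6.3 = 2.904 + 13.86 = 16.764 mm.
Remaining depth = 19.4 − 16.764 = 2.636 mm.
Duration = 2.636 / 3.7 = 0.7 h.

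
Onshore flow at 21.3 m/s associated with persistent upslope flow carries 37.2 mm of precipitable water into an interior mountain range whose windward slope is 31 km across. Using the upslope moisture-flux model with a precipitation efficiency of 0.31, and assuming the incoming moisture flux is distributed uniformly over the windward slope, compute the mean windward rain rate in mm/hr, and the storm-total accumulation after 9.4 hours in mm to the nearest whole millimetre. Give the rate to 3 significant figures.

R ≈ 28.5 mm/hr; total ≈ 268 mm

Incoming column moisture flux per unit ridge length: F = V × PW = 21.3 × 37.2 = 792.36 mm·m/s.
Spread over the 31 km slope with efficiency ε = 0.31: R = ε·F/W = 0.31 × 792.36 / 31000 m = 7.924e-03 mm/s.
R = 7.924e-03 × 3600 = 28.5 mm/hr.
Over 9.4 h: total = 28.5 × 9.4 = 267.9 ≈ 268 mm.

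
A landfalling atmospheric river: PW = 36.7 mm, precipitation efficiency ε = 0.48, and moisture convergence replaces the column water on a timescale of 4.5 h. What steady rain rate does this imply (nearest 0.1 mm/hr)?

R ≈ 3.9 mm/hr

Each overturning extracts ε × PW = 0.48 × 36.7 = 17.616 mm.
Rate = ε·PW / τ = 17.616 / 4.5 h = 3.9 mm/hr.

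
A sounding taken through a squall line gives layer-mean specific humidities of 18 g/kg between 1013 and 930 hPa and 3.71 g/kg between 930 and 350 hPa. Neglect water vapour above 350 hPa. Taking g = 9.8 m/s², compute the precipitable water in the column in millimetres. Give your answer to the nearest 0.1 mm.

PW ≈ 37.2 mm

Precipitable water is the column-integrated vapour mass per unit area: PW = (1/g) Σ q̄ Δp, with q in kg/kg and Δp in Pa (1 kg/m² of water = 1 mm).
Layer 1013–930 hPa: Δp = 83 hPa = 8300 Pa, q̄ = 0.018 kg/kg → 0.018 × 8300 / 9.8 = 15.24 mm
Layer 930–350 hPa: Δp = 580 hPa = 58000 Pa, q̄ = 0.00371 kg/kg → 0.00371 × 58000 / 9.8 = 21.96 mm
PW = 15.24 + 21.96 = 37.20 ≈ 37.2 mm.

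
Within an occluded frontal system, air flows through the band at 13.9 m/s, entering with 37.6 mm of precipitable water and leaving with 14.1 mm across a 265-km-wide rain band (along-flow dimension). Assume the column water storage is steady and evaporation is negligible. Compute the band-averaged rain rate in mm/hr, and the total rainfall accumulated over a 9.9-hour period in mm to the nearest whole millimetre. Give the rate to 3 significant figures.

Column moisture flux per unit crosswind length is F = V × PW.
Inflow: F_in = 13.9 × 37.6 = 522.64 mm·m/s
Outflow: F_out = 13.9 × 14.1 = 195.99 mm·m/s
Steady-state rate R = (F_in − F_out)/L = (522.64 − 195.99) / 265000 m = 1.233e-03 mm/s.
R = 1.233e-03 × 3600 = 4.44 mm/hr.
Over 9.9 h: total = 4.44 × 9.9 = 43.956 ≈ 44 mm.

R ≈ 4.44 mm/hr; total ≈ 44 mm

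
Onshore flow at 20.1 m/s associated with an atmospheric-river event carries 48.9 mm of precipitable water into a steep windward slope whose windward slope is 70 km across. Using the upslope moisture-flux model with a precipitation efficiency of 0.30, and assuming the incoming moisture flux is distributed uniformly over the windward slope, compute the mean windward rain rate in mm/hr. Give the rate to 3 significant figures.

R ≈ 15.2 mm/hr

Incoming column moisture flux per unit ridge length: F = V × PW = 20.1 × 48.9 = 982.89 mm·m/s.
Spread over the 70 km slope with efficiency ε = 0.30: R = ε·F/W = 0.30 × 982.89 / 70000 m = 4.212e-03 mm/s.
R = 4.212e-03 × 3600 = 15.2 mm/hr.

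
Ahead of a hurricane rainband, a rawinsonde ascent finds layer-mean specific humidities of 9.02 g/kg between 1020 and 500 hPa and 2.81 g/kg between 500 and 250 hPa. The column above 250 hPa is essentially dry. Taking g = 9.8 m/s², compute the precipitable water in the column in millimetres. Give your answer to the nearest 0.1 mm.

PW ≈ 55.0 mm

Precipitable water is the column-integrated vapour mass per unit area: PW = (1/g) Σ q̄ Δp, with q in kg/kg and Δp in Pa (1 kg/m² of water = 1 mm).
Layer 1020–500 hPa: Δp = 520 hPa = 52000 Pa, q̄ = 0.00902 kg/kg → 0.00902 × 52000 / 9.8 = 47.86 mm
Layer 500–250 hPa: Δp = 250 hPa = 25000 Pa, q̄ = 0.00281 kg/kg → 0.00281 × 25000 / 9.8 = 7.17 mm
PW = 47.86 + 7.17 = 55.03 ≈ 55.0 mm.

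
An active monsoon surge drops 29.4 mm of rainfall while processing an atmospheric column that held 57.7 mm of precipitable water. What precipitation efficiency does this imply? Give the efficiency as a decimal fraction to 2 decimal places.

ε = rainfall / PW = 29.4 / 57.7 = 0.51.

ε ≈ 0.51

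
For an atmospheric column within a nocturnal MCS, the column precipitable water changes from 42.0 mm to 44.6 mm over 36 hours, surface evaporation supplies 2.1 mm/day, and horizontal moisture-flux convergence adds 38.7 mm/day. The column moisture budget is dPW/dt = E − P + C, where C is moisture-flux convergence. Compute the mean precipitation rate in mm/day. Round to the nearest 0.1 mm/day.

dPW/dt = (44.6 − 42.0) mm / (36/24 day) = +1.733 mm/day.
P = E + C − dPW/dt = 2.1 + (38.7) − (+1.733) = 39.1 mm/day.

P ≈ 39.1 mm/day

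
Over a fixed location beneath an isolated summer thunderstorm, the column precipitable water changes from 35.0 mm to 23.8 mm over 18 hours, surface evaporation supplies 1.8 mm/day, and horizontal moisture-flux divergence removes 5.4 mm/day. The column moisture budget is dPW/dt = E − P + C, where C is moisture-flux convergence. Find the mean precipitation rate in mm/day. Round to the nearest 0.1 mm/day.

P ≈ 11.3 mm/day

dPW/dt = (23.8 − 35.0) mm / (18/24 day) = -14.933 mm/day.
P = E + C − dPW/dt = 1.8 + (-5.4) − (-14.933) = 11.3 mm/day.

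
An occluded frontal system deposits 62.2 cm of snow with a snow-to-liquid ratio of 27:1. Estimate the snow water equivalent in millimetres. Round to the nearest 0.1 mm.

SWE ≈ 23.0 mm

SWE = snow depth / ratio = 62.2 cm / 27 = 2.304 cm = 23.0 mm.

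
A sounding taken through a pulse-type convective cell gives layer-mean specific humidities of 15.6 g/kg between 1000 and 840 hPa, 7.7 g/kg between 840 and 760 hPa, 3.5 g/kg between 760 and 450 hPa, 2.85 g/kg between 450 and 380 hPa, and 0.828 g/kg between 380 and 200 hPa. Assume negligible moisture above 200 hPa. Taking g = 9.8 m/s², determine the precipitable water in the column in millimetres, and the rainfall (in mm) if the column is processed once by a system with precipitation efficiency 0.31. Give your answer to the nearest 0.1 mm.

PW ≈ 46.4 mm; rainfall ≈ 14.4 mm

Precipitable water is the column-integrated vapour mass per unit area: PW = (1/g) Σ q̄ Δp, with q in kg/kg and Δp in Pa (1 kg/m² of water = 1 mm).
Layer 1000–840 hPa: Δp = 160 hPa = 16000 Pa, q̄ = 0.0156 kg/kg → 0.0156 × 16000 / 9.8 = 25.47 mm
Layer 840–760 hPa: Δp = 80 hPa = 8000 Pa, q̄ = 0.0077 kg/kg → 0.0077 × 8000 / 9.8 = 6.29 mm
Layer 760–450 hPa: Δp = 310 hPa = 31000 Pa, q̄ = 0.0035 kg/kg → 0.0035 × 31000 / 9.8 = 11.07 mm
Layer 450–380 hPa: Δp = 70 hPa = 7000 Pa, q̄ = 0.00285 kg/kg → 0.00285 × 7000 / 9.8 = 2.04 mm
Layer 380–200 hPa: Δp = 180 hPa = 18000 Pa, q̄ = 0.000828 kg/kg → 0.000828 × 18000 / 9.8 = 1.52 mm
PW = 25.47 + 6.29 + 11.07 + 2.04 + 1.52 = 46.39 ≈ 46.4 mm.
Rainfall = ε × PW = 0.31 × 46.4 = 14.4 mm.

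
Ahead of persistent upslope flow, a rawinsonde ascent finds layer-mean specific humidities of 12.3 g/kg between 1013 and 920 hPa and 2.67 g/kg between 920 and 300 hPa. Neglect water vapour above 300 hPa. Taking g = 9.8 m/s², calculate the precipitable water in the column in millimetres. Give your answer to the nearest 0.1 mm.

PW ≈ 28.6 mm

Precipitable water is the column-integrated vapour mass per unit area: PW = (1/g) Σ q̄ Δp, with q in kg/kg and Δp in Pa (1 kg/m² of water = 1 mm).
Layer 1013–920 hPa: Δp = 93 hPa = 9300 Pa, q̄ = 0.0123 kg/kg → 0.0123 × 9300 / 9.8 = 11.67 mm
Layer 920–300 hPa: Δp = 620 hPa = 62000 Pa, q̄ = 0.00267 kg/kg → 0.00267 × 62000 / 9.8 = 16.89 mm
PW = 11.67 + 16.89 = 28.56 ≈ 28.6 mm.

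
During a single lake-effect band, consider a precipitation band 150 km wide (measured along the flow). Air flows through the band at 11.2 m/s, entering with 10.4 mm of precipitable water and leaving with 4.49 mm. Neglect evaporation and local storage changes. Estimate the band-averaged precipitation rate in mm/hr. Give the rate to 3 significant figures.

Column moisture flux per unit crosswind length is F = V × PW.
Inflow: F_in = 11.2 × 10.4 = 116.48 mm·m/s
Outflow: F_out = 11.2 × 4.49 = 50.288 mm·m/s
Steady-state rate R = (F_in − F_out)/L = (116.48 − 50.288) / 150000 m = 4.413e-04 mm/s.
R = 4.413e-04 × 3600 = 1.59 mm/hr.

R ≈ 1.59 mm/hr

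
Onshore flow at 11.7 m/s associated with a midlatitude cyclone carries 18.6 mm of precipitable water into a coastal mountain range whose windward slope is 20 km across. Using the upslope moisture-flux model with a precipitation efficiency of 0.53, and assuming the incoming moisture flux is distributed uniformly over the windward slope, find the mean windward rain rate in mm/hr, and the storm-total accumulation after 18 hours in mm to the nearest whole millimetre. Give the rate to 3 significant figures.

R ≈ 20.8 mm/hr; total ≈ 374 mm

Incoming column moisture flux per unit ridge length: F = V × PW = 11.7 × 18.6 = 217.62 mm·m/s.
Spread over the 20 km slope with efficiency ε = 0.53: R = ε·F/W = 0.53 × 217.62 / 20000 m = 5.767e-03 mm/s.
R = 5.767e-03 × 3600 = 20.8 mm/hr.
Over 18 h: total = 20.8 × 18 = 374.4 ≈ 374 mm.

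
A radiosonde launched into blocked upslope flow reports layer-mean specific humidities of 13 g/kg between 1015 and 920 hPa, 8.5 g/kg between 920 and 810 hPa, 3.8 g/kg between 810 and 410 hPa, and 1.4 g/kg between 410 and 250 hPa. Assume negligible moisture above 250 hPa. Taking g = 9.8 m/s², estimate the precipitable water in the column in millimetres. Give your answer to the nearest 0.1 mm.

Precipitable water is the column-integrated vapour mass per unit area: PW = (1/g) Σ q̄ Δp, with q in kg/kg and Δp in Pa (1 kg/m² of water = 1 mm).
Layer 1015–920 hPa: Δp = 95 hPa = 9500 Pa, q̄ = 0.013 kg/kg → 0.013 × 9500 / 9.8 = 12.60 mm
Layer 920–810 hPa: Δp = 110 hPa = 11000 Pa, q̄ = 0.0085 kg/kg → 0.0085 × 11000 / 9.8 = 9.54 mm
Layer 810–410 hPa: Δp = 400 hPa = 40000 Pa, q̄ = 0.0038 kg/kg → 0.0038 × 40000 / 9.8 = 15.51 mm
Layer 410–250 hPa: Δp = 160 hPa = 16000 Pa, q̄ = 0.0014 kg/kg → 0.0014 × 16000 / 9.8 = 2.29 mm
PW = 12.60 + 9.54 + 15.51 + 2.29 = 39.94 ≈ 39.9 mm.

PW ≈ 39.9 mm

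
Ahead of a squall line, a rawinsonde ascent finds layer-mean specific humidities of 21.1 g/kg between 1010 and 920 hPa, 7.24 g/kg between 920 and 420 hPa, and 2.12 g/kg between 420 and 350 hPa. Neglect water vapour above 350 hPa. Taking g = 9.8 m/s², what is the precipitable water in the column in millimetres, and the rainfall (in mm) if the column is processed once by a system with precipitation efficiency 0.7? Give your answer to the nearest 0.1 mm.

PW ≈ 57.8 mm; rainfall ≈ 40.5 mm

Precipitable water is the column-integrated vapour mass per unit area: PW = (1/g) Σ q̄ Δp, with q in kg/kg and Δp in Pa (1 kg/m² of water = 1 mm).
Layer 1010–920 hPa: Δp = 90 hPa = 9000 Pa, q̄ = 0.0211 kg/kg → 0.0211 × 9000 / 9.8 = 19.38 mm
Layer 920–420 hPa: Δp = 500 hPa = 50000 Pa, q̄ = 0.00724 kg/kg → 0.00724 × 50000 / 9.8 = 36.94 mm
Layer 420–350 hPa: Δp = 70 hPa = 7000 Pa, q̄ = 0.00212 kg/kg → 0.00212 × 7000 / 9.8 = 1.51 mm
PW = 19.38 + 36.94 + 1.51 = 57.83 ≈ 57.8 mm.
Rainfall = ε × PW = 0.7 × 57.8 = 40.5 mm.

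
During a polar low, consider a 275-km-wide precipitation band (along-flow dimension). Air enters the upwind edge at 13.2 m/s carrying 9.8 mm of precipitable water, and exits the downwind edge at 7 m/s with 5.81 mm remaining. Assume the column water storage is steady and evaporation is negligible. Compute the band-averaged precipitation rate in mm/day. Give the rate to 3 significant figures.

Column moisture flux per unit crosswind length is F = V × PW.
Inflow: F_in = 13.2 × 9.8 = 129.36 mm·m/s
Outflow: F_out = 7 × 5.81 = 40.67 mm·m/s
Steady-state rate R = (F_in − F_out)/L = (129.36 − 40.67) / 275000 m = 3.225e-04 mm/s.
R = 3.225e-04 × 3600 × 24 = 27.9 mm/day.

R ≈ 27.9 mm/day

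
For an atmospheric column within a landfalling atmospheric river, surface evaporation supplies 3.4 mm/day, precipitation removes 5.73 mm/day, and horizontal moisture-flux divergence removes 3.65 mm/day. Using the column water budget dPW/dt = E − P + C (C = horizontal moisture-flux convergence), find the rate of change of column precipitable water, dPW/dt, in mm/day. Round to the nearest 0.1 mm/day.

dPW/dt = E − P + C = 3.4 − 5.73 + (-3.65) = -6.0 mm/day.

dPW/dt ≈ -6.0 mm/day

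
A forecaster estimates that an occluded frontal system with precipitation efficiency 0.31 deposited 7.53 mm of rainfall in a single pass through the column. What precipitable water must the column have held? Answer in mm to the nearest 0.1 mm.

PW = rainfall / ε = 7.53 / 0.31 = 24.3 mm.

PW ≈ 24.3 mm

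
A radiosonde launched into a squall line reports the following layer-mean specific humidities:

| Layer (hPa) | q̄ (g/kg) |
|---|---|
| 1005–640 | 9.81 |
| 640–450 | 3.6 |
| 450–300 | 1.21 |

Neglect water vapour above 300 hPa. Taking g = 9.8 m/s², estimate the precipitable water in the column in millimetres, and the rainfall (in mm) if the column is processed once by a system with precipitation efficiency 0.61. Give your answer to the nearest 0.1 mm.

PW ≈ 45.4 mm; rainfall ≈ 27.7 mm

Precipitable water is the column-integrated vapour mass per unit area: PW = (1/g) Σ q̄ Δp, with q in kg/kg and Δp in Pa (1 kg/m² of water = 1 mm).
Layer 1005–640 hPa: Δp = 365 hPa = 36500 Pa, q̄ = 0.00981 kg/kg → 0.00981 × 36500 / 9.8 = 36.54 mm
Layer 640–450 hPa: Δp = 190 hPa = 19000 Pa, q̄ = 0.0036 kg/kg → 0.0036 × 19000 / 9.8 = 6.98 mm
Layer 450–300 hPa: Δp = 150 hPa = 15000 Pa, q̄ = 0.00121 kg/kg → 0.00121 × 15000 / 9.8 = 1.85 mm
PW = 36.54 + 6.98 + 1.85 = 45.37 ≈ 45.4 mm.
Rainfall = ε × PW = 0.61 × 45.4 = 27.7 mm.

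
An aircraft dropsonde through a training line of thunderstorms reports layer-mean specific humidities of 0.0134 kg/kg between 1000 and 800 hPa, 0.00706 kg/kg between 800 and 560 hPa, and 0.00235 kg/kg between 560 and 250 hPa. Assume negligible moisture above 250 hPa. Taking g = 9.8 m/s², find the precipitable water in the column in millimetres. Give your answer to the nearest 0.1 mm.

Precipitable water is the column-integrated vapour mass per unit area: PW = (1/g) Σ q̄ Δp, with q in kg/kg and Δp in Pa (1 kg/m² of water = 1 mm).
Layer 1000–800 hPa: Δp = 200 hPa = 20000 Pa, q̄ = 0.0134 kg/kg → 0.0134 × 20000 / 9.8 = 27.35 mm
Layer 800–560 hPa: Δp = 240 hPa = 24000 Pa, q̄ = 0.00706 kg/kg → 0.00706 × 24000 / 9.8 = 17.29 mm
Layer 560–250 hPa: Δp = 310 hPa = 31000 Pa, q̄ = 0.00235 kg/kg → 0.00235 × 31000 / 9.8 = 7.43 mm
PW = 27.35 + 17.29 + 7.43 = 52.07 ≈ 52.1 mm.

PW ≈ 52.1 mm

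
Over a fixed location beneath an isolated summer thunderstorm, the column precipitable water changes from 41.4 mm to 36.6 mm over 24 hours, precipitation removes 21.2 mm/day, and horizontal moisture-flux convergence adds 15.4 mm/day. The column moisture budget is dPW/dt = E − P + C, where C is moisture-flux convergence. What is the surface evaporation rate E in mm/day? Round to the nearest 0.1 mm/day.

E ≈ 1.0 mm/day

dPW/dt = (36.6 − 41.4) mm / (24/24 day) = -4.800 mm/day.
E = dPW/dt + P − C = (-4.800) + 21.2 − (15.4) = 1.0 mm/day.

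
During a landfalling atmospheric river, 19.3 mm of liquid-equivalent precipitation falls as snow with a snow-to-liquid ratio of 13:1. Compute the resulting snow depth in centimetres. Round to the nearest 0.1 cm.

Snow depth = liquid × ratio = 19.3 mm × 13 = 250.9 mm = 25.1 cm.

snow depth ≈ 25.1 cm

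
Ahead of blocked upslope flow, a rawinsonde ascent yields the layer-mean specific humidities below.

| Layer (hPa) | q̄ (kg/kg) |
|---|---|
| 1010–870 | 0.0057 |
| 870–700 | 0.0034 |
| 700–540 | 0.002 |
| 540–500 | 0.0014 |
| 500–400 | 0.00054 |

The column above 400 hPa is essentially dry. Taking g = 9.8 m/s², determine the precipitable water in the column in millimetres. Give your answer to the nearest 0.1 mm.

PW ≈ 18.4 mm

Precipitable water is the column-integrated vapour mass per unit area: PW = (1/g) Σ q̄ Δp, with q in kg/kg and Δp in Pa (1 kg/m² of water = 1 mm).
Layer 1010–870 hPa: Δp = 140 hPa = 14000 Pa, q̄ = 0.0057 kg/kg → 0.0057 × 14000 / 9.8 = 8.14 mm
Layer 870–700 hPa: Δp = 170 hPa = 17000 Pa, q̄ = 0.0034 kg/kg → 0.0034 × 17000 / 9.8 = 5.90 mm
Layer 700–540 hPa: Δp = 160 hPa = 16000 Pa, q̄ = 0.002 kg/kg → 0.002 × 16000 / 9.8 = 3.27 mm
Layer 540–500 hPa: Δp = 40 hPa = 4000 Pa, q̄ = 0.0014 kg/kg → 0.0014 × 4000 / 9.8 = 0.57 mm
Layer 500–400 hPa: Δp = 100 hPa = 10000 Pa, q̄ = 0.00054 kg/kg → 0.00054 × 10000 / 9.8 = 0.55 mm
PW = 8.14 + 5.90 + 3.27 + 0.57 + 0.55 = 18.43 ≈ 18.4 mm.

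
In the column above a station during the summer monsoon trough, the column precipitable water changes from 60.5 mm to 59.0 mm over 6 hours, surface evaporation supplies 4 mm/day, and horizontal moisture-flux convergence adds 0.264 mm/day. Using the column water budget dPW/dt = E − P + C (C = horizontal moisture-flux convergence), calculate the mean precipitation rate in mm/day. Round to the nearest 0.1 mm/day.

dPW/dt = (59.0 − 60.5) mm / (6/24 day) = -6.000 mm/day.
P = E + C − dPW/dt = 4 + (0.264) − (-6.000) = 10.3 mm/day.

P ≈ 10.3 mm/day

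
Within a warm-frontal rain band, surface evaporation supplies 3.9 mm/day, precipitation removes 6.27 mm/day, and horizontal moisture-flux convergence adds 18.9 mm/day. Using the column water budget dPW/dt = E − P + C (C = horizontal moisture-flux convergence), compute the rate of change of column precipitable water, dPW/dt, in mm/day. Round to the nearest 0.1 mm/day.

dPW/dt ≈ 16.5 mm/day

dPW/dt = E − P + C = 3.9 − 6.27 + (18.9) = 16.5 mm/day.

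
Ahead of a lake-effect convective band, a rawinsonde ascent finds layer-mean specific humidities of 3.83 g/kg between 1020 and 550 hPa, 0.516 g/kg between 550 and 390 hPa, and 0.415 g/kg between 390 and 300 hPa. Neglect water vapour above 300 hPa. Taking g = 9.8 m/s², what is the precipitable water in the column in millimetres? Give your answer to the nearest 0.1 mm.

PW ≈ 19.6 mm

Precipitable water is the column-integrated vapour mass per unit area: PW = (1/g) Σ q̄ Δp, with q in kg/kg and Δp in Pa (1 kg/m² of water = 1 mm).
Layer 1020–550 hPa: Δp = 470 hPa = 47000 Pa, q̄ = 0.00383 kg/kg → 0.00383 × 47000 / 9.8 = 18.37 mm
Layer 550–390 hPa: Δp = 160 hPa = 16000 Pa, q̄ = 0.000516 kg/kg → 0.000516 × 16000 / 9.8 = 0.84 mm
Layer 390–300 hPa: Δp = 90 hPa = 9000 Pa, q̄ = 0.000415 kg/kg → 0.000415 × 9000 / 9.8 = 0.38 mm
PW = 18.37 + 0.84 + 0.38 = 19.59 ≈ 19.6 mm.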